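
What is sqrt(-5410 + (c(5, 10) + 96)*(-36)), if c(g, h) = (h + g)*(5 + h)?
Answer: I*sqrt(16966) ≈ 130.25*I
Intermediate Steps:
c(g, h) = (5 + h)*(g + h) (c(g, h) = (g + h)*(5 + h) = (5 + h)*(g + h))
sqrt(-5410 + (c(5, 10) + 96)*(-36)) = sqrt(-5410 + ((10**2 + 5*5 + 5*10 + 5*10) + 96)*(-36)) = sqrt(-5410 + ((100 + 25 + 50 + 50) + 96)*(-36)) = sqrt(-5410 + (225 + 96)*(-36)) = sqrt(-5410 + 321*(-36)) = sqrt(-5410 - 11556) = sqrt(-16966) = I*sqrt(16966)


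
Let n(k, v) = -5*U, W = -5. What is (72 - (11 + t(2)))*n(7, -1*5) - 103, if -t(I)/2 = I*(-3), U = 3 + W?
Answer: 387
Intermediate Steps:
U = -2 (U = 3 - 5 = -2)
t(I) = 6*I (t(I) = -2*I*(-3) = -(-6)*I = 6*I)
n(k, v) = 10 (n(k, v) = -5*(-2) = 10)
(72 - (11 + t(2)))*n(7, -1*5) - 103 = (72 - (11 + 6*2))*10 - 103 = (72 - (11 + 12))*10 - 103 = (72 - 1*23)*10 - 103 = (72 - 23)*10 - 103 = 49*10 - 103 = 490 - 103 = 387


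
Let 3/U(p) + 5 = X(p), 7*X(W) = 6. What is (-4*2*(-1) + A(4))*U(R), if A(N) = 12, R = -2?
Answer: -420/29 ≈ -14.483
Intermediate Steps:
X(W) = 6/7 (X(W) = (⅐)*6 = 6/7)
U(p) = -21/29 (U(p) = 3/(-5 + 6/7) = 3/(-29/7) = 3*(-7/29) = -21/29)
(-4*2*(-1) + A(4))*U(R) = (-4*2*(-1) + 12)*(-21/29) = (-8*(-1) + 12)*(-21/29) = (8 + 12)*(-21/29) = 20*(-21/29) = -420/29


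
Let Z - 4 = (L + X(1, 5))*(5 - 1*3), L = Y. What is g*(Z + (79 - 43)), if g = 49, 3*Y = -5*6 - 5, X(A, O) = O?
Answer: 3920/3 ≈ 1306.7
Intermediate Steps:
Y = -35/3 (Y = (-5*6 - 5)/3 = (-30 - 5)/3 = (⅓)*(-35) = -35/3 ≈ -11.667)
L = -35/3 ≈ -11.667
Z = -28/3 (Z = 4 + (-35/3 + 5)*(5 - 1*3) = 4 - 20*(5 - 3)/3 = 4 - 20/3*2 = 4 - 40/3 = -28/3 ≈ -9.3333)
g*(Z + (79 - 43)) = 49*(-28/3 + (79 - 43)) = 49*(-28/3 + 36) = 49*(80/3) = 3920/3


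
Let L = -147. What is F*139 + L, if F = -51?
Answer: -7236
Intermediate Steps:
F*139 + L = -51*139 - 147 = -7089 - 147 = -7236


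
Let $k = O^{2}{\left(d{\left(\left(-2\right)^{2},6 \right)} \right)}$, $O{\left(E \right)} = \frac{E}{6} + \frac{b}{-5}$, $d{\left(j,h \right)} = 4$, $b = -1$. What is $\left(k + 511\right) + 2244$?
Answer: $\frac{620044}{225} \approx 2755.8$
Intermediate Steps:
$O{\left(E \right)} = \frac{1}{5} + \frac{E}{6}$ ($O{\left(E \right)} = \frac{E}{6} - \frac{1}{-5} = E \frac{1}{6} - - \frac{1}{5} = \frac{E}{6} + \frac{1}{5} = \frac{1}{5} + \frac{E}{6}$)
$k = \frac{169}{225}$ ($k = \left(\frac{1}{5} + \frac{1}{6} \cdot 4\right)^{2} = \left(\frac{1}{5} + \frac{2}{3}\right)^{2} = \left(\frac{13}{15}\right)^{2} = \frac{169}{225} \approx 0.75111$)
$\left(k + 511\right) + 2244 = \left(\frac{169}{225} + 511\right) + 2244 = \frac{115144}{225} + 2244 = \frac{620044}{225}$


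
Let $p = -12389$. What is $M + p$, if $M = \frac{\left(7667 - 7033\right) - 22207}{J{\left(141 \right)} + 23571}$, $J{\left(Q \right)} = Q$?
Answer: $- \frac{97929847}{7904} \approx -12390.0$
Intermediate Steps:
$M = - \frac{7191}{7904}$ ($M = \frac{\left(7667 - 7033\right) - 22207}{141 + 23571} = \frac{\left(7667 - 7033\right) - 22207}{23712} = \left(634 - 22207\right) \frac{1}{23712} = \left(-21573\right) \frac{1}{23712} = - \frac{7191}{7904} \approx -0.90979$)
$M + p = - \frac{7191}{7904} - 12389 = - \frac{97929847}{7904}$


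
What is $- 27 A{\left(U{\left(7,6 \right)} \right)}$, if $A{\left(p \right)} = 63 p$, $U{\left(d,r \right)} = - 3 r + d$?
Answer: $18711$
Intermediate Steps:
$U{\left(d,r \right)} = d - 3 r$
$- 27 A{\left(U{\left(7,6 \right)} \right)} = - 27 \cdot 63 \left(7 - 18\right) = - 27 \cdot 63 \left(-11\right) = \left(-27\right) \left(-693\right) = 18711$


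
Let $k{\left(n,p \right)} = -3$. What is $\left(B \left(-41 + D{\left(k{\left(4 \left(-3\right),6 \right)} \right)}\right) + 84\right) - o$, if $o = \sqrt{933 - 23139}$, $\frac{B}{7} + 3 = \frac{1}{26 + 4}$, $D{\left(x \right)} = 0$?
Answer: $\frac{28063}{30} - i \sqrt{22206} \approx 935.43 - 149.02 i$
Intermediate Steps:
$B = - \frac{623}{30}$ ($B = -21 + \frac{7}{26 + 4} = -21 + \frac{7}{30} = - \frac{623}{30} \approx -20.767$)
$o = i \sqrt{22206}$ ($o = \sqrt{-22206} = i \sqrt{22206} \approx 149.02 i$)
$\left(B \left(-41 + D{\left(k{\left(4 \left(-3\right),6 \right)} \right)}\right) + 84\right) - o = \left(- \frac{623 \left(-41 + 0\right)}{30} + 84\right) - i \sqrt{22206} = \left(\left(- \frac{623}{30}\right) \left(-41\right) + 84\right) - i \sqrt{22206} = \left(\frac{25543}{30} + 84\right) - i \sqrt{22206} = \frac{28063}{30} - i \sqrt{22206}$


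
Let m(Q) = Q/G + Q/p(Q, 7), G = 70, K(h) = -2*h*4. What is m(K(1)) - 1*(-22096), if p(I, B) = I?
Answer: 773391/35 ≈ 22097.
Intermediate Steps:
K(h) = -8*h
m(Q) = 1 + Q/70 (m(Q) = Q/70 + Q/Q = Q*(1/70) + 1 = Q/70 + 1 = 1 + Q/70)
m(K(1)) - 1*(-22096) = (1 + (-8*1)/70) - 1*(-22096) = (1 + (1/70)*(-8)) + 22096 = (1 - 4/35) + 22096 = 31/35 + 22096 = 773391/35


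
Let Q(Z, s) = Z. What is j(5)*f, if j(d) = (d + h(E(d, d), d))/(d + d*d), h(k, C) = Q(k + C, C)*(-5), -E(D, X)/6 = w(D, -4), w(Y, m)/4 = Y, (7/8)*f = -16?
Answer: -7424/21 ≈ -353.52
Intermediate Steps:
f = -128/7 (f = (8/7)*(-16) = -128/7 ≈ -18.286)
w(Y, m) = 4*Y
E(D, X) = -24*D
h(k, C) = -5*C - 5*k (h(k, C) = (k + C)*(-5) = (C + k)*(-5) = -5*C - 5*k)
j(d) = 116*d/(d + d**2) (j(d) = (d + (-5*d - (-120)*d))/(d + d*d) = (d + (-5*d + 120*d))/(d + d**2) = (d + 115*d)/(d + d**2) = (116*d)/(d + d**2) = 116*d/(d + d**2))
j(5)*f = (116/(1 + 5))*(-128/7) = (116/6)*(-128/7) = (116*(1/6))*(-128/7) = (58/3)*(-128/7) = -7424/21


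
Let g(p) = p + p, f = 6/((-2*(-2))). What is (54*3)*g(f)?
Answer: 486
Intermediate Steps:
f = 3/2 (f = 6/4 = 6*(¼) = 3/2 ≈ 1.5000)
g(p) = 2*p
(54*3)*g(f) = (54*3)*(2*(3/2)) = 162*3 = 486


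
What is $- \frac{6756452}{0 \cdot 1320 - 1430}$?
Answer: $\frac{3378226}{715} \approx 4724.8$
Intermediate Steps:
$- \frac{6756452}{0 \cdot 1320 - 1430} = - \frac{6756452}{0 - 1430} = - \frac{6756452}{-1430} = \left(-6756452\right) \left(- \frac{1}{1430}\right) = \frac{3378226}{715}$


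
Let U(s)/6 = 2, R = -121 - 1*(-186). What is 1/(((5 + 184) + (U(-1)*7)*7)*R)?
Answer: 1/50505 ≈ 1.9800e-5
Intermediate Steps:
R = 65 (R = -121 + 186 = 65)
U(s) = 12 (U(s) = 6*2 = 12)
1/(((5 + 184) + (U(-1)*7)*7)*R) = 1/(((5 + 184) + (12*7)*7)*65) = 1/((189 + 84*7)*65) = 1/((189 + 588)*65) = 1/(777*65) = 1/50505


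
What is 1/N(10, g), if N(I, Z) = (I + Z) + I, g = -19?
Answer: 1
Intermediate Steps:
N(I, Z) = Z + 2*I
1/N(10, g) = 1/(-19 + 2*10) = 1/(-19 + 20) = 1/1 = 1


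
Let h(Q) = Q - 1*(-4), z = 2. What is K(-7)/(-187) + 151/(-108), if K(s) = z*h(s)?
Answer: -27589/20196 ≈ -1.3661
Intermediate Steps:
h(Q) = 4 + Q (h(Q) = Q + 4 = 4 + Q)
K(s) = 8 + 2*s (K(s) = 2*(4 + s) = 8 + 2*s)
K(-7)/(-187) + 151/(-108) = (8 + 2*(-7))/(-187) + 151/(-108) = (8 - 14)*(-1/187) + 151*(-1/108) = -6*(-1/187) - 151/108 = 6/187 - 151/108 = -27589/20196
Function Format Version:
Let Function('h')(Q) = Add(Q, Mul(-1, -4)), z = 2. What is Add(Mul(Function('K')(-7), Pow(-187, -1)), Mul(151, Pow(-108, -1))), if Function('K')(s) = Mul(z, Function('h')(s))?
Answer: Rational(-27589, 20196) ≈ -1.3661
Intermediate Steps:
Function('h')(Q) = Add(4, Q) (Function('h')(Q) = Add(Q, 4) = Add(4, Q))
Function('K')(s) = Add(8, Mul(2, s)) (Function('K')(s) = Mul(2, Add(4, s)) = Add(8, Mul(2, s)))
Add(Mul(Function('K')(-7), Pow(-187, -1)), Mul(151, Pow(-108, -1))) = Add(Mul(Add(8, Mul(2, -7)), Pow(-187, -1)), Mul(151, Pow(-108, -1))) = Add(Mul(Add(8, -14), Rational(-1, 187)), Mul(151, Rational(-1, 108))) = Add(Mul(-6, Rational(-1, 187)), Rational(-151, 108)) = Add(Rational(6, 187), Rational(-151, 108)) = Rational(-27589, 20196)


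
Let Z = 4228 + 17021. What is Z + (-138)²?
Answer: 40293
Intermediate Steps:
Z = 21249
Z + (-138)² = 21249 + (-138)² = 21249 + 19044 = 40293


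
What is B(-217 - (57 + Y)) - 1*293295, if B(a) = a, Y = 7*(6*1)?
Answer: -293611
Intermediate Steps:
Y = 42 (Y = 7*6 = 42)
B(-217 - (57 + Y)) - 1*293295 = (-217 - (57 + 42)) - 1*293295 = (-217 - 1*99) - 293295 = (-217 - 99) - 293295 = -316 - 293295 = -293611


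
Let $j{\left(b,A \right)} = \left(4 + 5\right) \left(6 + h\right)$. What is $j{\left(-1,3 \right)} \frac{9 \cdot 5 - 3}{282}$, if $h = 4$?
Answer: $\frac{630}{47} \approx 13.404$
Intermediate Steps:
$j{\left(b,A \right)} = 90$ ($j{\left(b,A \right)} = \left(4 + 5\right) \left(6 + 4\right) = 9 \cdot 10 = 90$)
$j{\left(-1,3 \right)} \frac{9 \cdot 5 - 3}{282} = 90 \frac{9 \cdot 5 - 3}{282} = 90 \left(45 - 3\right) \frac{1}{282} = 90 \cdot 42 \cdot \frac{1}{282} = 90 \cdot \frac{7}{47} = \frac{630}{47}$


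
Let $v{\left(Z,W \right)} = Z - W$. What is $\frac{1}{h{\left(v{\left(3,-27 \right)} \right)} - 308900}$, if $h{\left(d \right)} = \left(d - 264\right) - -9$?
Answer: $- \frac{1}{309125} \approx -3.2349 \cdot 10^{-6}$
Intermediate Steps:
$h{\left(d \right)} = -255 + d$ ($h{\left(d \right)} = \left(-264 + d\right) + 9 = -255 + d$)
$\frac{1}{h{\left(v{\left(3,-27 \right)} \right)} - 308900} = \frac{1}{\left(-255 + \left(3 - -27\right)\right) - 308900} = \frac{1}{\left(-255 + \left(3 + 27\right)\right) - 308900} = \frac{1}{\left(-255 + 30\right) - 308900} = \frac{1}{-225 - 308900} = \frac{1}{-309125} = - \frac{1}{309125}$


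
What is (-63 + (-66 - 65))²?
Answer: 37636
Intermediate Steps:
(-63 + (-66 - 65))² = (-63 - 131)² = (-194)² = 37636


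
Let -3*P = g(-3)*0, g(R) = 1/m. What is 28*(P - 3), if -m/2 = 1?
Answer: -84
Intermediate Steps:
m = -2 (m = -2*1 = -2)
g(R) = -½ (g(R) = 1/(-2) = -½)
P = 0 (P = -(-1)*0/6 = -⅓*0 = 0)
28*(P - 3) = 28*(0 - 3) = 28*(-3) = -84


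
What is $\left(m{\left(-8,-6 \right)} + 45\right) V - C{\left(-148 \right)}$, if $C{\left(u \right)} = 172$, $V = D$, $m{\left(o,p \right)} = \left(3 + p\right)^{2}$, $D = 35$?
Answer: $1718$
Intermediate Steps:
$V = 35$
$\left(m{\left(-8,-6 \right)} + 45\right) V - C{\left(-148 \right)} = \left(\left(3 - 6\right)^{2} + 45\right) 35 - 172 = \left(\left(-3\right)^{2} + 45\right) 35 - 172 = \left(9 + 45\right) 35 - 172 = 54 \cdot 35 - 172 = 1890 - 172 = 1718$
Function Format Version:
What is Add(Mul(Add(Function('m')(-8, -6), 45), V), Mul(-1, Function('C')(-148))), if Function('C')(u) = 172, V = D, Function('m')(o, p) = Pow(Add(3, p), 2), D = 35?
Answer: 1718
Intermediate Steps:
V = 35
Add(Mul(Add(Function('m')(-8, -6), 45), V), Mul(-1, Function('C')(-148))) = Add(Mul(Add(Pow(Add(3, -6), 2), 45), 35), Mul(-1, 172)) = Add(Mul(Add(Pow(-3, 2), 45), 35), -172) = Add(Mul(Add(9, 45), 35), -172) = Add(Mul(54, 35), -172) = Add(1890, -172) = 1718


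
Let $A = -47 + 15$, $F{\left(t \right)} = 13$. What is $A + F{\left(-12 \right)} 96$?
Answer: $1216$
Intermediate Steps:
$A = -32$
$A + F{\left(-12 \right)} 96 = -32 + 13 \cdot 96 = -32 + 1248 = 1216$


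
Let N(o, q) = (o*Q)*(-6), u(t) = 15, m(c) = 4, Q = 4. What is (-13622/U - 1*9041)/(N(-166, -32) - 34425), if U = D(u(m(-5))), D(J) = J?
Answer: 149237/456615 ≈ 0.32683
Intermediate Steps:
U = 15
N(o, q) = -24*o (N(o, q) = (o*4)*(-6) = (4*o)*(-6) = -24*o)
(-13622/U - 1*9041)/(N(-166, -32) - 34425) = (-13622/15 - 1*9041)/(-24*(-166) - 34425) = (-13622*1/15 - 9041)/(3984 - 34425) = (-13622/15 - 9041)/(-30441) = -149237/15*(-1/30441) = 149237/456615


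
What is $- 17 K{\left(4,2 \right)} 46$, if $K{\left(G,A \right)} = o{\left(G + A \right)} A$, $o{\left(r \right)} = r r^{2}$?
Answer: $-337824$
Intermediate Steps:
$o{\left(r \right)} = r^{3}$
$K{\left(G,A \right)} = A \left(A + G\right)^{3}$ ($K{\left(G,A \right)} = \left(G + A\right)^{3} A = \left(A + G\right)^{3} A = A \left(A + G\right)^{3}$)
$- 17 K{\left(4,2 \right)} 46 = - 17 \cdot 2 \left(2 + 4\right)^{3} \cdot 46 = - 17 \cdot 2 \cdot 6^{3} \cdot 46 = - 17 \cdot 2 \cdot 216 \cdot 46 = \left(-17\right) 432 \cdot 46 = \left(-7344\right) 46 = -337824$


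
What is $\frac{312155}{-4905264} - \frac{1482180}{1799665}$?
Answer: $- \frac{223778817817}{252223769616} \approx -0.88722$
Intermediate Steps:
$\frac{312155}{-4905264} - \frac{1482180}{1799665} = 312155 \left(- \frac{1}{4905264}\right) - \frac{42348}{51419} = - \frac{312155}{4905264} - \frac{42348}{51419} = - \frac{223778817817}{252223769616}$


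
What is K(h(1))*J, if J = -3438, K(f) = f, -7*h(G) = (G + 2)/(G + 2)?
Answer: 3438/7 ≈ 491.14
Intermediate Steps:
h(G) = -⅐ (h(G) = -(G + 2)/(7*(G + 2)) = -(2 + G)/(7*(2 + G)) = -⅐*1 = -⅐)
K(h(1))*J = -⅐*(-3438) = 3438/7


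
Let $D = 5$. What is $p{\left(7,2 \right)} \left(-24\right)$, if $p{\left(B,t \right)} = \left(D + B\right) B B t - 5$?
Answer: $-28104$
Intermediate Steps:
$p{\left(B,t \right)} = -5 + t B^{2} \left(5 + B\right)$ ($p{\left(B,t \right)} = \left(5 + B\right) B B t - 5 = B \left(5 + B\right) B t - 5 = B^{2} \left(5 + B\right) t - 5 = t B^{2} \left(5 + B\right) - 5 = -5 + t B^{2} \left(5 + B\right)$)
$p{\left(7,2 \right)} \left(-24\right) = \left(-5 + 2 \cdot 7^{3} + 5 \cdot 2 \cdot 7^{2}\right) \left(-24\right) = \left(-5 + 2 \cdot 343 + 5 \cdot 2 \cdot 49\right) \left(-24\right) = \left(-5 + 686 + 490\right) \left(-24\right) = 1171 \left(-24\right) = -28104$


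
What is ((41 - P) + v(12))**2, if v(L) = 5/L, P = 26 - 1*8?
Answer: 78961/144 ≈ 548.34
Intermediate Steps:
P = 18 (P = 26 - 8 = 18)
((41 - P) + v(12))**2 = ((41 - 1*18) + 5/12)**2 = ((41 - 18) + 5*(1/12))**2 = (23 + 5/12)**2 = (281/12)**2 = 78961/144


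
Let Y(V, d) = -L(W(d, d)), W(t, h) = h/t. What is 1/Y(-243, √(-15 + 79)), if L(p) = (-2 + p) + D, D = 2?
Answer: -1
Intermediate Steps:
L(p) = p (L(p) = (-2 + p) + 2 = p)
Y(V, d) = -1 (Y(V, d) = -d/d = -1*1 = -1)
1/Y(-243, √(-15 + 79)) = 1/(-1) = -1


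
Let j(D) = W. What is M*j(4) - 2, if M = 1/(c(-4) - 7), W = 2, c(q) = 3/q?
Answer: -70/31 ≈ -2.2581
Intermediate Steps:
j(D) = 2
M = -4/31 (M = 1/(3/(-4) - 7) = 1/(3*(-1/4) - 7) = 1/(-3/4 - 7) = 1/(-31/4) = -4/31 ≈ -0.12903)
M*j(4) - 2 = -4/31*2 - 2 = -8/31 - 2 = -70/31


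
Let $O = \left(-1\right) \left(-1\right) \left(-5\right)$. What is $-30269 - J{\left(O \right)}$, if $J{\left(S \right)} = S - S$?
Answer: $-30269$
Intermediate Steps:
$O = -5$ ($O = 1 \left(-5\right) = -5$)
$J{\left(S \right)} = 0$
$-30269 - J{\left(O \right)} = -30269 - 0 = -30269 + 0 = -30269$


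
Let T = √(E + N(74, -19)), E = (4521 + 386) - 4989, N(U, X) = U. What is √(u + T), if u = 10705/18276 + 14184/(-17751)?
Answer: √(-623623085195439 + 5847031609292232*I*√2)/54069546 ≈ 1.1452 + 1.2349*I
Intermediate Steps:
E = -82 (E = 4907 - 4989 = -82)
u = -23067443/108139092 (u = 10705*(1/18276) + 14184*(-1/17751) = 10705/18276 - 4728/5917 = -23067443/108139092 ≈ -0.21331)
T = 2*I*√2 (T = √(-82 + 74) = √(-8) = 2*I*√2 ≈ 2.8284*I)
√(u + T) = √(-23067443/108139092 + 2*I*√2)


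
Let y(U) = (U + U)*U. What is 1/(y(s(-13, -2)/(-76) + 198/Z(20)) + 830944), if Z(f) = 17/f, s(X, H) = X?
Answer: 834632/784242447369 ≈ 1.0643e-6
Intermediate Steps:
y(U) = 2*U**2 (y(U) = (2*U)*U = 2*U**2)
1/(y(s(-13, -2)/(-76) + 198/Z(20)) + 830944) = 1/(2*(-13/(-76) + 198/((17/20)))**2 + 830944) = 1/(2*(-13*(-1/76) + 198/((17*(1/20))))**2 + 830944) = 1/(2*(13/76 + 198/(17/20))**2 + 830944) = 1/(2*(13/76 + 198*(20/17))**2 + 830944) = 1/(2*(13/76 + 3960/17)**2 + 830944) = 1/(2*(301181/1292)**2 + 830944) = 1/(2*(90709994761/1669264) + 830944) = 1/(90709994761/834632 + 830944) = 1/(784242447369/834632) = 834632/784242447369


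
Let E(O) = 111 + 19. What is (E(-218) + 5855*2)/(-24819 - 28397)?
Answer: -370/1663 ≈ -0.22249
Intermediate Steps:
E(O) = 130
(E(-218) + 5855*2)/(-24819 - 28397) = (130 + 5855*2)/(-24819 - 28397) = (130 + 11710)/(-53216) = 11840*(-1/53216) = -370/1663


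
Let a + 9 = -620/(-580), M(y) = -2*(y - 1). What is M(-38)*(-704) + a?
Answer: -1592678/29 ≈ -54920.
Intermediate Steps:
M(y) = 2 - 2*y (M(y) = -2*(-1 + y) = 2 - 2*y)
a = -230/29 (a = -9 - 620/(-580) = -9 - 620*(-1/580) = -9 + 31/29 = -230/29 ≈ -7.9310)
M(-38)*(-704) + a = (2 - 2*(-38))*(-704) - 230/29 = (2 + 76)*(-704) - 230/29 = 78*(-704) - 230/29 = -54912 - 230/29 = -1592678/29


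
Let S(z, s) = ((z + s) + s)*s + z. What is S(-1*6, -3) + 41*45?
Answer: 1875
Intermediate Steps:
S(z, s) = z + s*(z + 2*s) (S(z, s) = ((s + z) + s)*s + z = (z + 2*s)*s + z = s*(z + 2*s) + z = z + s*(z + 2*s))
S(-1*6, -3) + 41*45 = (-1*6 + 2*(-3)**2 - (-3)*6) + 41*45 = (-6 + 2*9 - 3*(-6)) + 1845 = (-6 + 18 + 18) + 1845 = 30 + 1845 = 1875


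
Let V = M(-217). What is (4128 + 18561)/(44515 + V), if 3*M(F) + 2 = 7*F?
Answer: 22689/44008 ≈ 0.51556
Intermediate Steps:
M(F) = -⅔ + 7*F/3 (M(F) = -⅔ + (7*F)/3 = -⅔ + 7*F/3)
V = -507 (V = -⅔ + (7/3)*(-217) = -⅔ - 1519/3 = -507)
(4128 + 18561)/(44515 + V) = (4128 + 18561)/(44515 - 507) = 22689/44008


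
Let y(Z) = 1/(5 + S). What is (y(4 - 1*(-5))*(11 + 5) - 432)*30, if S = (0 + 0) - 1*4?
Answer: -12480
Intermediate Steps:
S = -4 (S = 0 - 4 = -4)
y(Z) = 1 (y(Z) = 1/(5 - 4) = 1/1 = 1)
(y(4 - 1*(-5))*(11 + 5) - 432)*30 = (1*(11 + 5) - 432)*30 = (1*16 - 432)*30 = (16 - 432)*30 = -416*30 = -12480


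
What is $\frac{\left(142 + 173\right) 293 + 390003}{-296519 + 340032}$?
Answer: $\frac{482298}{43513} \approx 11.084$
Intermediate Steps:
$\frac{\left(142 + 173\right) 293 + 390003}{-296519 + 340032} = \frac{315 \cdot 293 + 390003}{43513} = \left(92295 + 390003\right) \frac{1}{43513} = 482298 \cdot \frac{1}{43513} = \frac{482298}{43513}$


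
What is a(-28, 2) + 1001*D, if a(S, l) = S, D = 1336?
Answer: 1337308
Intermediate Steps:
a(-28, 2) + 1001*D = -28 + 1001*1336 = -28 + 1337336 = 1337308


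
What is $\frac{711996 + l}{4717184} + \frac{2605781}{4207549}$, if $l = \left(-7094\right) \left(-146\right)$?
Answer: $\frac{2455695747373}{2480972852752} \approx 0.98981$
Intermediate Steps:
$l = 1035724$
$\frac{711996 + l}{4717184} + \frac{2605781}{4207549} = \frac{711996 + 1035724}{4717184} + \frac{2605781}{4207549} = 1747720 \cdot \frac{1}{4717184} + 2605781 \cdot \frac{1}{4207549} = \frac{218465}{589648} + \frac{2605781}{4207549} = \frac{2455695747373}{2480972852752}$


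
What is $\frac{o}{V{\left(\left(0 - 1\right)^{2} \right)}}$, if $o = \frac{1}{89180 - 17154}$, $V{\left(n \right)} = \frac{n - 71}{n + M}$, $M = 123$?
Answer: $- \frac{31}{1260455} \approx -2.4594 \cdot 10^{-5}$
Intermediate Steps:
$V{\left(n \right)} = \frac{-71 + n}{123 + n}$ ($V{\left(n \right)} = \frac{n - 71}{n + 123} = \frac{-71 + n}{123 + n}$)
$o = \frac{1}{72026} \approx 1.3884 \cdot 10^{-5}$
$\frac{o}{V{\left(\left(0 - 1\right)^{2} \right)}} = \frac{1}{72026 \frac{-71 + \left(0 - 1\right)^{2}}{123 + \left(0 - 1\right)^{2}}} = \frac{1}{72026 \frac{-71 + \left(-1\right)^{2}}{123 + \left(-1\right)^{2}}} = \frac{1}{72026 \frac{-71 + 1}{123 + 1}} = \frac{1}{72026 \cdot \frac{1}{124} \left(-70\right)} = \frac{1}{72026 \left(- \frac{35}{62}\right)} = \frac{1}{72026} \left(- \frac{62}{35}\right) = - \frac{31}{1260455}$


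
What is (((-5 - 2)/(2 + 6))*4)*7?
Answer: -49/2 ≈ -24.500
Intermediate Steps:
(((-5 - 2)/(2 + 6))*4)*7 = (-7/8*4)*7 = (-7*⅛*4)*7 = -7/8*4*7 = -7/2*7 = -49/2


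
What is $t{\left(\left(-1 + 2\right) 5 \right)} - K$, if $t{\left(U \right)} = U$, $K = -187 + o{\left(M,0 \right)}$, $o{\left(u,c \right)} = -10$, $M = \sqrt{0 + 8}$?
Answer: $202$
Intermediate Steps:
$M = 2 \sqrt{2}$ ($M = \sqrt{8} = 2 \sqrt{2} \approx 2.8284$)
$K = -197$ ($K = -187 - 10 = -197$)
$t{\left(\left(-1 + 2\right) 5 \right)} - K = \left(-1 + 2\right) 5 - -197 = 1 \cdot 5 + 197 = 5 + 197 = 202$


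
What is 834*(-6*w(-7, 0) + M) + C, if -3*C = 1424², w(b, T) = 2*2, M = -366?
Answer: -3003556/3 ≈ -1.0012e+6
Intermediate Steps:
w(b, T) = 4
C = -2027776/3 (C = -⅓*1424² = -⅓*2027776 = -2027776/3 ≈ -6.7593e+5)
834*(-6*w(-7, 0) + M) + C = 834*(-6*4 - 366) - 2027776/3 = 834*(-24 - 366) - 2027776/3 = 834*(-390) - 2027776/3 = -325260 - 2027776/3 = -3003556/3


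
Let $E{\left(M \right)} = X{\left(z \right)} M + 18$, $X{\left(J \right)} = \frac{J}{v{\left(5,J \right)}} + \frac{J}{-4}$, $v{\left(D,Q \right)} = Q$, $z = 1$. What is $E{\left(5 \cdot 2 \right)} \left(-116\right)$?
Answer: $-2958$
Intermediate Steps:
$X{\left(J \right)} = 1 - \frac{J}{4}$ ($X{\left(J \right)} = \frac{J}{J} + \frac{J}{-4} = 1 + J \left(- \frac{1}{4}\right) = 1 - \frac{J}{4}$)
$E{\left(M \right)} = 18 + \frac{3 M}{4}$ ($E{\left(M \right)} = \left(1 - \frac{1}{4}\right) M + 18 = \frac{3 M}{4} + 18 = 18 + \frac{3 M}{4}$)
$E{\left(5 \cdot 2 \right)} \left(-116\right) = \left(18 + \frac{3 \cdot 5 \cdot 2}{4}\right) \left(-116\right) = \left(18 + \frac{3}{4} \cdot 10\right) \left(-116\right) = \left(18 + \frac{15}{2}\right) \left(-116\right) = \frac{51}{2} \left(-116\right) = -2958$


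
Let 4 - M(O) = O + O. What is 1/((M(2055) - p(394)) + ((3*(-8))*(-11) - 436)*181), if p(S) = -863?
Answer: -1/34375 ≈ -2.9091e-5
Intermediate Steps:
M(O) = 4 - 2*O (M(O) = 4 - (O + O) = 4 - 2*O)
1/((M(2055) - p(394)) + ((3*(-8))*(-11) - 436)*181) = 1/(((4 - 2*2055) - 1*(-863)) + ((3*(-8))*(-11) - 436)*181) = 1/(((4 - 4110) + 863) + (-24*(-11) - 436)*181) = 1/((-4106 + 863) + (264 - 436)*181) = 1/(-3243 - 172*181) = 1/(-3243 - 31132) = 1/(-34375) = -1/34375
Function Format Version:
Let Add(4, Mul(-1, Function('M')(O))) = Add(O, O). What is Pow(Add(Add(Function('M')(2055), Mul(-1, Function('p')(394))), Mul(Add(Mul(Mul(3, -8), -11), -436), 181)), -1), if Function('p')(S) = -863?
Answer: Rational(-1, 34375) ≈ -2.9091e-5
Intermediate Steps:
Function('M')(O) = Add(4, Mul(-2, O)) (Function('M')(O) = Add(4, Mul(-1, Add(O, O))) = Add(4, Mul(-1, Mul(2, O))) = Add(4, Mul(-2, O)))
Pow(Add(Add(Function('M')(2055), Mul(-1, Function('p')(394))), Mul(Add(Mul(Mul(3, -8), -11), -436), 181)), -1) = Pow(Add(Add(Add(4, Mul(-2, 2055)), Mul(-1, -863)), Mul(Add(Mul(Mul(3, -8), -11), -436), 181)), -1) = Pow(Add(Add(Add(4, -4110), 863), Mul(Add(Mul(-24, -11), -436), 181)), -1) = Pow(Add(Add(-4106, 863), Mul(Add(264, -436), 181)), -1) = Pow(Add(-3243, Mul(-172, 181)), -1) = Pow(Add(-3243, -31132), -1) = Pow(-34375, -1) = Rational(-1, 34375)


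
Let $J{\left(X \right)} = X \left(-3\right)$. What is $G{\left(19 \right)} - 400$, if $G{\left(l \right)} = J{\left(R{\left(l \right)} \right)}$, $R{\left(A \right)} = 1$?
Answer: $-403$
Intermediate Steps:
$J{\left(X \right)} = - 3 X$
$G{\left(l \right)} = -3$ ($G{\left(l \right)} = \left(-3\right) 1 = -3$)
$G{\left(19 \right)} - 400 = -3 - 400 = -403$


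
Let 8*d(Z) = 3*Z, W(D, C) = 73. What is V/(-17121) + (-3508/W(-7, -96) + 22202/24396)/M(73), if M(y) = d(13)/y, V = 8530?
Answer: -73769274986/104420979 ≈ -706.46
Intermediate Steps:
d(Z) = 3*Z/8 (d(Z) = (3*Z)/8 = 3*Z/8)
M(y) = 39/(8*y) (M(y) = ((3/8)*13)/y = 39/(8*y))
V/(-17121) + (-3508/W(-7, -96) + 22202/24396)/M(73) = 8530/(-17121) + (-3508/73 + 22202/24396)/(((39/8)/73)) = 8530*(-1/17121) + (-3508*1/73 + 22202*(1/24396))/(((39/8)*(1/73))) = -8530/17121 + (-3508/73 + 11101/12198)/(39/584) = -8530/17121 - 41980211/890454*584/39 = -8530/17121 - 12916988/18297 = -73769274986/104420979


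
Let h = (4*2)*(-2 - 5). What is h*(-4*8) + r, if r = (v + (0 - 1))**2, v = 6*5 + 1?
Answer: 2692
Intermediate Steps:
h = -56 (h = 8*(-7) = -56)
v = 31 (v = 30 + 1 = 31)
r = 900 (r = (31 + (0 - 1))**2 = (31 - 1)**2 = 30**2 = 900)
h*(-4*8) + r = -(-224)*8 + 900 = -56*(-32) + 900 = 1792 + 900 = 2692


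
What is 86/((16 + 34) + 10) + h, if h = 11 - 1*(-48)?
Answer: 1813/30 ≈ 60.433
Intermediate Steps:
h = 59 (h = 11 + 48 = 59)
86/((16 + 34) + 10) + h = 86/((16 + 34) + 10) + 59 = 86/(50 + 10) + 59 = 86/60 + 59 = (1/60)*86 + 59 = 43/30 + 59 = 1813/30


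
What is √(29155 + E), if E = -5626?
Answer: √23529 ≈ 153.39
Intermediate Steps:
√(29155 + E) = √(29155 - 5626) = √23529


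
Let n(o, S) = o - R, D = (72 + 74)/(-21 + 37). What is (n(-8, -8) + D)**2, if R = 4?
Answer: 529/64 ≈ 8.2656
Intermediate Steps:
D = 73/8 (D = 146/16 = 146*(1/16) = 73/8 ≈ 9.1250)
n(o, S) = -4 + o (n(o, S) = o - 1*4 = o - 4 = -4 + o)
(n(-8, -8) + D)**2 = ((-4 - 8) + 73/8)**2 = (-12 + 73/8)**2 = (-23/8)**2 = 529/64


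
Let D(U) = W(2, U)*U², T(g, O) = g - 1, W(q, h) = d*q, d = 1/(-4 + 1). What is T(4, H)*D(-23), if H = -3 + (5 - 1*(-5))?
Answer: -1058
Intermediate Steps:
d = -⅓ (d = 1/(-3) = -⅓ ≈ -0.33333)
H = 7 (H = -3 + (5 + 5) = -3 + 10 = 7)
W(q, h) = -q/3
T(g, O) = -1 + g
D(U) = -2*U²/3 (D(U) = (-⅓*2)*U² = -2*U²/3)
T(4, H)*D(-23) = (-1 + 4)*(-⅔*(-23)²) = 3*(-⅔*529) = 3*(-1058/3) = -1058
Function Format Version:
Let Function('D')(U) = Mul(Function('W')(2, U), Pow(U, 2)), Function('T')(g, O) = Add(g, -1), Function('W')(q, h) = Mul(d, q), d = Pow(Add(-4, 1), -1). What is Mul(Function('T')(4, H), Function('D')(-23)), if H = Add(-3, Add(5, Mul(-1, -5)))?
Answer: -1058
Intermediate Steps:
d = Rational(-1, 3) (d = Pow(-3, -1) = Rational(-1, 3) ≈ -0.33333)
H = 7 (H = Add(-3, Add(5, 5)) = Add(-3, 10) = 7)
Function('W')(q, h) = Mul(Rational(-1, 3), q)
Function('T')(g, O) = Add(-1, g)
Function('D')(U) = Mul(Rational(-2, 3), Pow(U, 2)) (Function('D')(U) = Mul(Mul(Rational(-1, 3), 2), Pow(U, 2)) = Mul(Rational(-2, 3), Pow(U, 2)))
Mul(Function('T')(4, H), Function('D')(-23)) = Mul(Add(-1, 4), Mul(Rational(-2, 3), Pow(-23, 2))) = Mul(3, Mul(Rational(-2, 3), 529)) = Mul(3, Rational(-1058, 3)) = -1058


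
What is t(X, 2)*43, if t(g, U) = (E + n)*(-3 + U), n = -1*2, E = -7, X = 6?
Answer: 387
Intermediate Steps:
n = -2
t(g, U) = 27 - 9*U (t(g, U) = (-7 - 2)*(-3 + U) = -9*(-3 + U) = 27 - 9*U)
t(X, 2)*43 = (27 - 9*2)*43 = (27 - 18)*43 = 9*43 = 387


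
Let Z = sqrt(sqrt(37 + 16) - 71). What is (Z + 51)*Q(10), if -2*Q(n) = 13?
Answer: -663/2 - 13*I*sqrt(71 - sqrt(53))/2 ≈ -331.5 - 51.886*I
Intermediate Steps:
Z = sqrt(-71 + sqrt(53)) (Z = sqrt(sqrt(53) - 71) = sqrt(-71 + sqrt(53)) ≈ 7.9825*I)
Q(n) = -13/2 (Q(n) = -1/2*13 = -13/2)
(Z + 51)*Q(10) = (sqrt(-71 + sqrt(53)) + 51)*(-13/2) = (51 + sqrt(-71 + sqrt(53)))*(-13/2) = -663/2 - 13*sqrt(-71 + sqrt(53))/2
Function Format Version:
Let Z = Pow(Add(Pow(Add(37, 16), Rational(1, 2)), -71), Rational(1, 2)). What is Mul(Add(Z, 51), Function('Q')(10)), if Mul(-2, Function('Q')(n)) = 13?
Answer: Add(Rational(-663, 2), Mul(Rational(-13, 2), I, Pow(Add(71, Mul(-1, Pow(53, Rational(1, 2)))), Rational(1, 2)))) ≈ Add(-331.50, Mul(-51.886, I))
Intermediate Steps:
Z = Pow(Add(-71, Pow(53, Rational(1, 2))), Rational(1, 2)) (Z = Pow(Add(Pow(53, Rational(1, 2)), -71), Rational(1, 2)) = Pow(Add(-71, Pow(53, Rational(1, 2))), Rational(1, 2)) ≈ Mul(7.9825, I))
Function('Q')(n) = Rational(-13, 2) (Function('Q')(n) = Mul(Rational(-1, 2), 13) = Rational(-13, 2))
Mul(Add(Z, 51), Function('Q')(10)) = Mul(Add(Pow(Add(-71, Pow(53, Rational(1, 2))), Rational(1, 2)), 51), Rational(-13, 2)) = Mul(Add(51, Pow(Add(-71, Pow(53, Rational(1, 2))), Rational(1, 2))), Rational(-13, 2)) = Add(Rational(-663, 2), Mul(Rational(-13, 2), Pow(Add(-71, Pow(53, Rational(1, 2))), Rational(1, 2))))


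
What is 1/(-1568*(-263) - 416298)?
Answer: -1/3914 ≈ -0.00025549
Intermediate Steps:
1/(-1568*(-263) - 416298) = 1/(412384 - 416298) = 1/(-3914) = -1/3914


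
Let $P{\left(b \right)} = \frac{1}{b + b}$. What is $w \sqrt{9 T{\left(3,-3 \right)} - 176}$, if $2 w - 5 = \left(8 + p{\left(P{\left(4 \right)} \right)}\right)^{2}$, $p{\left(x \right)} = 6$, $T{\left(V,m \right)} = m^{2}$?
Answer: $\frac{201 i \sqrt{95}}{2} \approx 979.55 i$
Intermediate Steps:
$P{\left(b \right)} = \frac{1}{2 b}$
$w = \frac{201}{2}$ ($w = \frac{5}{2} + \frac{\left(8 + 6\right)^{2}}{2} = \frac{5}{2} + \frac{14^{2}}{2} = \frac{5}{2} + \frac{1}{2} \cdot 196 = \frac{5}{2} + 98 = \frac{201}{2} \approx 100.5$)
$w \sqrt{9 T{\left(3,-3 \right)} - 176} = \frac{201 \sqrt{9 \left(-3\right)^{2} - 176}}{2} = \frac{201 \sqrt{9 \cdot 9 - 176}}{2} = \frac{201 \sqrt{81 - 176}}{2} = \frac{201 \sqrt{-95}}{2} = \frac{201 i \sqrt{95}}{2}$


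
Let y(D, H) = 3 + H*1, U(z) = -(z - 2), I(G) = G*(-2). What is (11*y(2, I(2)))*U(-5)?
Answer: -77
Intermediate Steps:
I(G) = -2*G
U(z) = 2 - z (U(z) = -(-2 + z) = 2 - z)
y(D, H) = 3 + H
(11*y(2, I(2)))*U(-5) = (11*(3 - 2*2))*(2 - 1*(-5)) = (11*(3 - 4))*(2 + 5) = (11*(-1))*7 = -11*7 = -77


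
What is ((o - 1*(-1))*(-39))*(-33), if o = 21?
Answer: 28314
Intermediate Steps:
((o - 1*(-1))*(-39))*(-33) = ((21 - 1*(-1))*(-39))*(-33) = ((21 + 1)*(-39))*(-33) = (22*(-39))*(-33) = -858*(-33) = 28314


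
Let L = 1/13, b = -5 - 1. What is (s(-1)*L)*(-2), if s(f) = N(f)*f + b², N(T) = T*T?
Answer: -70/13 ≈ -5.3846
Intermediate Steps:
N(T) = T²
b = -6
L = 1/13 ≈ 0.076923
s(f) = 36 + f³ (s(f) = f²*f + (-6)² = f³ + 36 = 36 + f³)
(s(-1)*L)*(-2) = ((36 + (-1)³)*(1/13))*(-2) = ((36 - 1)*(1/13))*(-2) = (35*(1/13))*(-2) = (35/13)*(-2) = -70/13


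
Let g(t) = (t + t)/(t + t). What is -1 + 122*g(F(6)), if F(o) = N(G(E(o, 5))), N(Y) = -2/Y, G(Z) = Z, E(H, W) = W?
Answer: 121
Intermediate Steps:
F(o) = -⅖ (F(o) = -2/5 = -2*⅕ = -⅖)
g(t) = 1 (g(t) = (2*t)/((2*t)) = (2*t)*(1/(2*t)) = 1)
-1 + 122*g(F(6)) = -1 + 122*1 = -1 + 122 = 121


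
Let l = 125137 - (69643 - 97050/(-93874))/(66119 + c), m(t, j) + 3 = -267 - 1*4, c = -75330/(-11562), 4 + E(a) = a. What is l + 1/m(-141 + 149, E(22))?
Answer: 51267100380049895431/409691245323646 ≈ 1.2514e+5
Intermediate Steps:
E(a) = -4 + a
c = 12555/1927 (c = -75330*(-1/11562) = 12555/1927 ≈ 6.5153)
m(t, j) = -274 (m(t, j) = -3 + (-267 - 1*4) = -3 + (-267 - 4) = -3 - 271 = -274)
l = 187106211223625615/1495223523079 (l = 125137 - (69643 - 97050/(-93874))/(66119 + 12555/1927) = 125137 - (69643 - 97050*(-1/93874))/127423868/1927 = 125137 - (69643 + 48525/46937)*1927/127423868 = 125137 - 3268882016*1927/(46937*127423868) = 125137 - 1*1574783911208/1495223523079 = 125137 - 1574783911208/1495223523079 = 187106211223625615/1495223523079 ≈ 1.2514e+5)
l + 1/m(-141 + 149, E(22)) = 187106211223625615/1495223523079 + 1/(-274) = 187106211223625615/1495223523079 - 1/274 = 51267100380049895431/409691245323646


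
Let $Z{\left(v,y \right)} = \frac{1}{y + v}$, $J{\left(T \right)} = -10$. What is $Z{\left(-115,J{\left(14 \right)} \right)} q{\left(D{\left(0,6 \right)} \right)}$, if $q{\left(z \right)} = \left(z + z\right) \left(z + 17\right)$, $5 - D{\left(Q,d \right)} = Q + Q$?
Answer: $- \frac{44}{25} \approx -1.76$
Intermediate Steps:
$D{\left(Q,d \right)} = 5 - 2 Q$ ($D{\left(Q,d \right)} = 5 - \left(Q + Q\right) = 5 - 2 Q$)
$Z{\left(v,y \right)} = \frac{1}{v + y}$
$q{\left(z \right)} = 2 z \left(17 + z\right)$
$Z{\left(-115,J{\left(14 \right)} \right)} q{\left(D{\left(0,6 \right)} \right)} = \frac{2 \left(5 - 0\right) \left(17 + \left(5 - 0\right)\right)}{-115 - 10} = \frac{2 \left(5 + 0\right) \left(17 + \left(5 + 0\right)\right)}{-125} = - \frac{2 \cdot 5 \left(17 + 5\right)}{125} = - \frac{2 \cdot 5 \cdot 22}{125} = \left(- \frac{1}{125}\right) 220 = - \frac{44}{25}$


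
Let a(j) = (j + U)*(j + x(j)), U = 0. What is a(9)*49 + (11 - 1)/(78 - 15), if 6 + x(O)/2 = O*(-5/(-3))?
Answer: 750151/63 ≈ 11907.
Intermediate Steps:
x(O) = -12 + 10*O/3 (x(O) = -12 + 2*(O*(-5/(-3))) = -12 + 2*(O*(-5*(-1/3))) = -12 + 2*(O*(5/3)) = -12 + 2*(5*O/3) = -12 + 10*O/3)
a(j) = j*(-12 + 13*j/3) (a(j) = (j + 0)*(j + (-12 + 10*j/3)) = j*(-12 + 13*j/3))
a(9)*49 + (11 - 1)/(78 - 15) = ((1/3)*9*(-36 + 13*9))*49 + (11 - 1)/(78 - 15) = ((1/3)*9*(-36 + 117))*49 + 10/63 = ((1/3)*9*81)*49 + 10*(1/63) = 243*49 + 10/63 = 11907 + 10/63 = 750151/63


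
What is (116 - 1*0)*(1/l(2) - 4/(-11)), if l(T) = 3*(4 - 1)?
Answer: 5452/99 ≈ 55.071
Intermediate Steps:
l(T) = 9 (l(T) = 3*3 = 9)
(116 - 1*0)*(1/l(2) - 4/(-11)) = (116 - 1*0)*(1/9 - 4/(-11)) = (116 + 0)*(⅑ - 4*(-1/11)) = 116*(⅑ + 4/11) = 116*(47/99) = 5452/99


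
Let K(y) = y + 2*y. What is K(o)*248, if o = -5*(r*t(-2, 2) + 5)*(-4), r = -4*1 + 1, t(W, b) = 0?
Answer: 74400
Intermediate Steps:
r = -3 (r = -4 + 1 = -3)
o = 100 (o = -5*(-3*0 + 5)*(-4) = -5*(0 + 5)*(-4) = -5*5*(-4) = -25*(-4) = 100)
K(y) = 3*y
K(o)*248 = (3*100)*248 = 300*248 = 74400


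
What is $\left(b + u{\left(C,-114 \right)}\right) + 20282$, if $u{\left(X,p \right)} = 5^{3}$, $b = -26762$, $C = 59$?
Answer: $-6355$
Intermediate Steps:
$u{\left(X,p \right)} = 125$
$\left(b + u{\left(C,-114 \right)}\right) + 20282 = \left(-26762 + 125\right) + 20282 = -26637 + 20282 = -6355$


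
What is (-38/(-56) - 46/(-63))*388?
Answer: 34435/63 ≈ 546.59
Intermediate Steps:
(-38/(-56) - 46/(-63))*388 = (-38*(-1/56) - 46*(-1/63))*388 = (19/28 + 46/63)*388 = (355/252)*388 = 34435/63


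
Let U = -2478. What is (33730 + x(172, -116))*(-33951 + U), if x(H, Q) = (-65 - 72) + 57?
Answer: -1225835850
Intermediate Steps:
x(H, Q) = -80 (x(H, Q) = -137 + 57 = -80)
(33730 + x(172, -116))*(-33951 + U) = (33730 - 80)*(-33951 - 2478) = 33650*(-36429) = -1225835850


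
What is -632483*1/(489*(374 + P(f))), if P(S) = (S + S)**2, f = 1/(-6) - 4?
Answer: -1897449/650533 ≈ -2.9168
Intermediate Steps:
f = -25/6 (f = -1/6 - 4 = -25/6 ≈ -4.1667)
P(S) = 4*S**2 (P(S) = (2*S)**2 = 4*S**2)
-632483*1/(489*(374 + P(f))) = -632483*1/(489*(374 + 4*(-25/6)**2)) = -632483*1/(489*(374 + 4*(625/36))) = -632483*1/(489*(374 + 625/9)) = -632483/((3991/9)*489) = -632483/650533/3 = -632483*3/650533 = -1897449/650533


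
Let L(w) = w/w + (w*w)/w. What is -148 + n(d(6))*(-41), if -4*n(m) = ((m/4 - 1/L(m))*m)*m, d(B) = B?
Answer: 4939/14 ≈ 352.79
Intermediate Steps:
L(w) = 1 + w (L(w) = 1 + w²/w = 1 + w)
n(m) = -m²*(-1/(1 + m) + m/4)/4 (n(m) = -(m/4 - 1/(1 + m))*m*m/4 = -(-1/(1 + m) + m/4)*m*m/4 = -m*(-1/(1 + m) + m/4)*m/4 = -m²*(-1/(1 + m) + m/4)/4)
-148 + n(d(6))*(-41) = -148 + ((1/16)*6²*(4 - 1*6 - 1*6²)/(1 + 6))*(-41) = -148 + ((1/16)*36*(4 - 6 - 1*36)/7)*(-41) = -148 + ((1/16)*36*(⅐)*(4 - 6 - 36))*(-41) = -148 + ((1/16)*36*(⅐)*(-38))*(-41) = -148 - 171/14*(-41) = -148 + 7011/14 = 4939/14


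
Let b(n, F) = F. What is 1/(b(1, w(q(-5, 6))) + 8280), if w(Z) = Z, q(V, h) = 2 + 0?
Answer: 1/8282 ≈ 0.00012074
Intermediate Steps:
q(V, h) = 2
1/(b(1, w(q(-5, 6))) + 8280) = 1/(2 + 8280) = 1/8282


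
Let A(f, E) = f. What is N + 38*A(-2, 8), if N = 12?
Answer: -64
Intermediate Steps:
N + 38*A(-2, 8) = 12 + 38*(-2) = 12 - 76 = -64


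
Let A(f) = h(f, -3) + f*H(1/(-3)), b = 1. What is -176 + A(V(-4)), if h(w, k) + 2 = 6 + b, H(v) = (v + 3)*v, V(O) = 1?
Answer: -1547/9 ≈ -171.89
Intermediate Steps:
H(v) = v*(3 + v) (H(v) = (3 + v)*v = v*(3 + v))
h(w, k) = 5 (h(w, k) = -2 + (6 + 1) = -2 + 7 = 5)
A(f) = 5 - 8*f/9 (A(f) = 5 + f*((3 + 1/(-3))/(-3)) = 5 + f*(-(3 - ⅓)/3) = 5 + f*(-⅓*8/3) = 5 + f*(-8/9) = 5 - 8*f/9)
-176 + A(V(-4)) = -176 + (5 - 8/9*1) = -176 + (5 - 8/9) = -176 + 37/9 = -1547/9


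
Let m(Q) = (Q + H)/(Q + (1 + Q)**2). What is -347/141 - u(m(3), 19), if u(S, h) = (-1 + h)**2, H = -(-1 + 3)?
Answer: -46031/141 ≈ -326.46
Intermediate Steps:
H = -2 (H = -1*2 = -2)
m(Q) = (-2 + Q)/(Q + (1 + Q)**2) (m(Q) = (Q - 2)/(Q + (1 + Q)**2) = (-2 + Q)/(Q + (1 + Q)**2))
-347/141 - u(m(3), 19) = -347/141 - (-1 + 19)**2 = -347*1/141 - 1*18**2 = -347/141 - 1*324 = -347/141 - 324 = -46031/141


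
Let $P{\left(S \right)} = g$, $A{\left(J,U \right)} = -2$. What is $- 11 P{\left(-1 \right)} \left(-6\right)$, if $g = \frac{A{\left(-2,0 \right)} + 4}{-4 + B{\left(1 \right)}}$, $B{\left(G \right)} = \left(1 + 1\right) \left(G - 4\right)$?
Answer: $- \frac{66}{5} \approx -13.2$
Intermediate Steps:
$B{\left(G \right)} = -8 + 2 G$ ($B{\left(G \right)} = 2 \left(-4 + G\right) = -8 + 2 G$)
$g = - \frac{1}{5}$ ($g = \frac{-2 + 4}{-4 + \left(-8 + 2 \cdot 1\right)} = \frac{2}{-4 + \left(-8 + 2\right)} = \frac{2}{-4 - 6} = \frac{2}{-10} = 2 \left(- \frac{1}{10}\right) = - \frac{1}{5} \approx -0.2$)
$P{\left(S \right)} = - \frac{1}{5}$
$- 11 P{\left(-1 \right)} \left(-6\right) = \left(-11\right) \left(- \frac{1}{5}\right) \left(-6\right) = \frac{11}{5} \left(-6\right) = - \frac{66}{5}$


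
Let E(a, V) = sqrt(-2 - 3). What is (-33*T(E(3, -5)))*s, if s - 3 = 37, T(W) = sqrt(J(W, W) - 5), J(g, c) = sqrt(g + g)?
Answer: -1320*sqrt(-5 + sqrt(2)*5**(1/4)*sqrt(I)) ≈ -516.05 - 2524.4*I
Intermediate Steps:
J(g, c) = sqrt(2)*sqrt(g) (J(g, c) = sqrt(2*g) = sqrt(2)*sqrt(g))
E(a, V) = I*sqrt(5) (E(a, V) = sqrt(-5) = I*sqrt(5))
T(W) = sqrt(-5 + sqrt(2)*sqrt(W)) (T(W) = sqrt(sqrt(2)*sqrt(W) - 5) = sqrt(-5 + sqrt(2)*sqrt(W)))
s = 40 (s = 3 + 37 = 40)
(-33*T(E(3, -5)))*s = -33*sqrt(-5 + sqrt(2)*sqrt(I*sqrt(5)))*40 = -33*sqrt(-5 + sqrt(2)*(5**(1/4)*sqrt(I)))*40 = -33*sqrt(-5 + sqrt(2)*5**(1/4)*sqrt(I))*40 = -1320*sqrt(-5 + sqrt(2)*5**(1/4)*sqrt(I))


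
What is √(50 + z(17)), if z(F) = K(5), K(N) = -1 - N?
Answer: 2*√11 ≈ 6.6332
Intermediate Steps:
z(F) = -6 (z(F) = -1 - 1*5 = -1 - 5 = -6)
√(50 + z(17)) = √(50 - 6) = √44 = 2*√11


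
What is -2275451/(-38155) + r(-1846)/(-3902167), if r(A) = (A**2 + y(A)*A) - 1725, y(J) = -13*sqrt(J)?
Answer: 8749234215712/148887181885 - 23998*I*sqrt(1846)/3902167 ≈ 58.764 - 0.26423*I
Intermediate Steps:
r(A) = -1725 + A**2 - 13*A**(3/2) (r(A) = (A**2 + (-13*sqrt(A))*A) - 1725 = (A**2 - 13*A**(3/2)) - 1725 = -1725 + A**2 - 13*A**(3/2))
-2275451/(-38155) + r(-1846)/(-3902167) = -2275451/(-38155) + (-1725 + (-1846)**2 - (-23998)*I*sqrt(1846))/(-3902167) = -2275451*(-1/38155) + (-1725 + 3407716 - (-23998)*I*sqrt(1846))*(-1/3902167) = 2275451/38155 + (-1725 + 3407716 + 23998*I*sqrt(1846))*(-1/3902167) = 2275451/38155 + (3405991 + 23998*I*sqrt(1846))*(-1/3902167) = 2275451/38155 + (-3405991/3902167 - 23998*I*sqrt(1846)/3902167) = 8749234215712/148887181885 - 23998*I*sqrt(1846)/3902167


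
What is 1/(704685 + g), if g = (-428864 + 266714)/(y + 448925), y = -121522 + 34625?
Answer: 60338/42519256505 ≈ 1.4191e-6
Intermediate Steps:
y = -86897
g = -27025/60338 (g = (-428864 + 266714)/(-86897 + 448925) = -162150/362028 = -162150*1/362028 = -27025/60338 ≈ -0.44789)
1/(704685 + g) = 1/(704685 - 27025/60338) = 1/(42519256505/60338) = 60338/42519256505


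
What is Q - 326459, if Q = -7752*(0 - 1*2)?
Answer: -310955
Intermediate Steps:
Q = 15504 (Q = -7752*(0 - 2) = -7752*(-2) = 15504)
Q - 326459 = 15504 - 326459 = -310955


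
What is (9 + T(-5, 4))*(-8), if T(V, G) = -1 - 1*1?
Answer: -56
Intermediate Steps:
T(V, G) = -2 (T(V, G) = -1 - 1 = -2)
(9 + T(-5, 4))*(-8) = (9 - 2)*(-8) = 7*(-8) = -56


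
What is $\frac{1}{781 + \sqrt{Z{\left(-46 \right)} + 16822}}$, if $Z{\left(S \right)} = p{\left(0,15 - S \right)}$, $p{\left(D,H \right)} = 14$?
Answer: $\frac{781}{593125} - \frac{2 \sqrt{4209}}{593125} \approx 0.001098$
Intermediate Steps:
$Z{\left(S \right)} = 14$
$\frac{1}{781 + \sqrt{Z{\left(-46 \right)} + 16822}} = \frac{1}{781 + \sqrt{14 + 16822}} = \frac{1}{781 + \sqrt{16836}} = \frac{1}{781 + 2 \sqrt{4209}}$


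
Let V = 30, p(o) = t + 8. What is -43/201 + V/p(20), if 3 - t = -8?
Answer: 5213/3819 ≈ 1.3650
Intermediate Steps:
t = 11 (t = 3 - 1*(-8) = 3 + 8 = 11)
p(o) = 19 (p(o) = 11 + 8 = 19)
-43/201 + V/p(20) = -43/201 + 30/19 = 5213/3819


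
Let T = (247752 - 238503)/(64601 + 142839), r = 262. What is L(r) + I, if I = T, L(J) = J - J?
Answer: 9249/207440 ≈ 0.044586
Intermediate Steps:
L(J) = 0
T = 9249/207440 ≈ 0.044586
I = 9249/207440 ≈ 0.044586
L(r) + I = 0 + 9249/207440 = 9249/207440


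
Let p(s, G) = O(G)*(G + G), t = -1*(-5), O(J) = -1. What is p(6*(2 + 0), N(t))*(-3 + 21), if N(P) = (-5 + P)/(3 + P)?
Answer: 0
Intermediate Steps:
t = 5
N(P) = (-5 + P)/(3 + P)
p(s, G) = -2*G (p(s, G) = -(G + G) = -2*G)
p(6*(2 + 0), N(t))*(-3 + 21) = (-2*(-5 + 5)/(3 + 5))*(-3 + 21) = -2*0/8*18 = -0/4*18 = -2*0*18 = 0*18 = 0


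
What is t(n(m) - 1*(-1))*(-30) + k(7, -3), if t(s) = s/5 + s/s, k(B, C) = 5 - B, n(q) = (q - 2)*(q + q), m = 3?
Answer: -74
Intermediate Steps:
n(q) = 2*q*(-2 + q) (n(q) = (-2 + q)*(2*q) = 2*q*(-2 + q))
t(s) = 1 + s/5 (t(s) = s*(⅕) + 1 = s/5 + 1 = 1 + s/5)
t(n(m) - 1*(-1))*(-30) + k(7, -3) = (1 + (2*3*(-2 + 3) - 1*(-1))/5)*(-30) + (5 - 1*7) = (1 + (2*3*1 + 1)/5)*(-30) + (5 - 7) = (1 + (6 + 1)/5)*(-30) - 2 = (1 + (⅕)*7)*(-30) - 2 = (1 + 7/5)*(-30) - 2 = (12/5)*(-30) - 2 = -72 - 2 = -74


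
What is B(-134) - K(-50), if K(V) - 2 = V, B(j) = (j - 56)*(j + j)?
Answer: 50968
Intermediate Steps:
B(j) = 2*j*(-56 + j) (B(j) = (-56 + j)*(2*j) = 2*j*(-56 + j))
K(V) = 2 + V
B(-134) - K(-50) = 2*(-134)*(-56 - 134) - (2 - 50) = 2*(-134)*(-190) - 1*(-48) = 50920 + 48 = 50968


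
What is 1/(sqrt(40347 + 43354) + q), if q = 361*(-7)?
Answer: -2527/6302028 - sqrt(83701)/6302028 ≈ -0.00044689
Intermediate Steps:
q = -2527
1/(sqrt(40347 + 43354) + q) = 1/(sqrt(40347 + 43354) - 2527) = 1/(sqrt(83701) - 2527) = 1/(-2527 + sqrt(83701))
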